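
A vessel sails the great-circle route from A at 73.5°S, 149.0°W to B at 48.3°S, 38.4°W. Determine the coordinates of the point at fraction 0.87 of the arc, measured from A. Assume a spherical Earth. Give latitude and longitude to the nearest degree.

Convert each endpoint to a unit vector on the sphere (x = cos φ cos λ, y = cos φ sin λ, z = sin φ).
The central angle between the endpoints is δ = arccos(p₁·p₂) ≈ 0.864 rad (49.5°).
Interpolate at f = 0.87 with slerp weights a = sin((1−f)δ)/sin δ ≈ 0.147, b = sin(fδ)/sin δ ≈ 0.898.
p = a·p₁ + b·p₂ ≈ (0.432, -0.393, -0.812); φ = arcsin(p_z) ≈ -54.27°, λ = atan2(p_y, p_x) ≈ -42.25°.

≈ 54°S, 42°W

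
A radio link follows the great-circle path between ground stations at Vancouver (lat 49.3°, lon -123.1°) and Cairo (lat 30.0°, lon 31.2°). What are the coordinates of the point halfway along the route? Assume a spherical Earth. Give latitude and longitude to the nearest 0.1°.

≈ lat 72.5°, lon -14.2°

Write both endpoints as unit vectors p₁, p₂ with components (cos φ cos λ, cos φ sin λ, sin φ).
The central angle between the endpoints is δ = arccos(p₁·p₂) ≈ 1.701 rad (97.5°).
Interpolate at f = 1/2 with slerp weights a = sin((1−f)δ)/sin δ ≈ 0.758, b = sin(fδ)/sin δ ≈ 0.758.
p = a·p₁ + b·p₂ ≈ (0.292, -0.074, 0.954); φ = arcsin(p_z) ≈ 72.49°, λ = atan2(p_y, p_x) ≈ -14.24°.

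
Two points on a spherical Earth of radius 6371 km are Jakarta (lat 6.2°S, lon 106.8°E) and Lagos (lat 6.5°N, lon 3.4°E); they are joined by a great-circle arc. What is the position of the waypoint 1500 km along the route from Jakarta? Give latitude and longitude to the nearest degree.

From cos δ = sin φ₁ sin φ₂ + cos φ₁ cos φ₂ cos Δλ, the central angle is δ ≈ 1.814 rad (104.0°). The total great-circle distance is δ·R ≈ 1.814 × 6371 ≈ 11559 km, so the target fraction is f = 1500/11559 ≈ 0.130.
Interpolate at f ≈ 0.130 with slerp weights a = sin((1−f)δ)/sin δ ≈ 1.030, b = sin(fδ)/sin δ ≈ 0.240.
p = a·p₁ + b·p₂ ≈ (-0.058, 0.995, -0.084); φ = arcsin(p_z) ≈ -4.82°, λ = atan2(p_y, p_x) ≈ 93.32°.

≈ lat 5°S, lon 93°E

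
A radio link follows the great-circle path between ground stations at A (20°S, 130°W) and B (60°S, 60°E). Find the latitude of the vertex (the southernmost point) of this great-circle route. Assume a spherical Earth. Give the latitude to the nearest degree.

≈ 85°S

The great circle lies in the plane with unit normal n̂ = (p₁ × p₂)/|p₁ × p₂|.
Here n̂_z ≈ -0.083; the vertex latitude is φ_max = arccos|n̂_z| ≈ 85.3°.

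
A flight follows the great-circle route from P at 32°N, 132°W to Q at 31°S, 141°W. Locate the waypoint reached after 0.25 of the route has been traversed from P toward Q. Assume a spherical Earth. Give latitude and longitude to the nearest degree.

The haversine formula gives a central angle δ ≈ 1.110 rad (63.6°) between the endpoints.
Interpolate at f = 0.25 with slerp weights a = sin((1−f)δ)/sin δ ≈ 0.826, b = sin(fδ)/sin δ ≈ 0.306.
p = a·p₁ + b·p₂ ≈ (-0.672, -0.685, 0.280); φ = arcsin(p_z) ≈ 16.26°, λ = atan2(p_y, p_x) ≈ -134.45°.

≈ 16°N, 134°W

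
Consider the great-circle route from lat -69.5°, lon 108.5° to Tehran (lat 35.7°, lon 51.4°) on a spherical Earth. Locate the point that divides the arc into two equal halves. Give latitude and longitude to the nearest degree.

Write both endpoints as unit vectors p₁, p₂ with components (cos φ cos λ, cos φ sin λ, sin φ).
The central angle between the endpoints is δ = arccos(p₁·p₂) ≈ 1.974 rad (113.1°).
Interpolate at f = 1/2 with slerp weights a = sin((1−f)δ)/sin δ ≈ 0.907, b = sin(fδ)/sin δ ≈ 0.907.
p = a·p₁ + b·p₂ ≈ (0.359, 0.877, -0.320); φ = arcsin(p_z) ≈ -18.68°, λ = atan2(p_y, p_x) ≈ 67.75°.

≈ lat -19°, lon 68°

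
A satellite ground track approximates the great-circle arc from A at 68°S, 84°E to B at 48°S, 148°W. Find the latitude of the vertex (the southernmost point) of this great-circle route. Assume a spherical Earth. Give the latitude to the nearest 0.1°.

The great circle lies in the plane with unit normal n̂ = (p₁ × p₂)/|p₁ × p₂|.
Here n̂_z ≈ +0.234; the vertex latitude is φ_max = arccos|n̂_z| ≈ 76.5°.

≈ 76.5°S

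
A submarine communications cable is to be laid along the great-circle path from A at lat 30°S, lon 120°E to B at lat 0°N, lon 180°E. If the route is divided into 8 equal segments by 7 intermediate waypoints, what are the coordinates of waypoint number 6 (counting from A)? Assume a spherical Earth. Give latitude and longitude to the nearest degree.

From cos δ = sin φ₁ sin φ₂ + cos φ₁ cos φ₂ cos Δλ, the central angle is δ ≈ 1.123 rad (64.3°).
Interpolate at f = 6/8 with slerp weights a = sin((1−f)δ)/sin δ ≈ 0.307, b = sin(fδ)/sin δ ≈ 0.828.
p = a·p₁ + b·p₂ ≈ (-0.961, 0.231, -0.154); φ = arcsin(p_z) ≈ -8.84°, λ = atan2(p_y, p_x) ≈ 166.51°.

≈ lat 9°S, lon 167°E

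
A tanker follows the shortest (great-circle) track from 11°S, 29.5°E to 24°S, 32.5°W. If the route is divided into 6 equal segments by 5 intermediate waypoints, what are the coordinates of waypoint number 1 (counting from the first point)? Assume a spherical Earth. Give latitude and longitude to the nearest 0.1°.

≈ 14.5°S, 19.9°E

The haversine formula gives a central angle δ ≈ 1.049 rad (60.1°) between the endpoints.
Interpolate at f = 1/6 with slerp weights a = sin((1−f)δ)/sin δ ≈ 0.885, b = sin(fδ)/sin δ ≈ 0.201.
p = a·p₁ + b·p₂ ≈ (0.910, 0.329, -0.250); φ = arcsin(p_z) ≈ -14.50°, λ = atan2(p_y, p_x) ≈ 19.88°.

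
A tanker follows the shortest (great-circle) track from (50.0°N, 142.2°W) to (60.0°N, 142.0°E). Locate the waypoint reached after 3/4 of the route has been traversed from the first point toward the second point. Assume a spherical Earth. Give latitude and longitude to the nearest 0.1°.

Convert each endpoint to a unit vector on the sphere (x = cos φ cos λ, y = cos φ sin λ, z = sin φ).
The central angle between the endpoints is δ = arccos(p₁·p₂) ≈ 0.734 rad (42.1°).
Interpolate at f = 3/4 with slerp weights a = sin((1−f)δ)/sin δ ≈ 0.272, b = sin(fδ)/sin δ ≈ 0.781.
p = a·p₁ + b·p₂ ≈ (-0.446, 0.133, 0.885); φ = arcsin(p_z) ≈ 62.26°, λ = atan2(p_y, p_x) ≈ 163.39°.

≈ (62.3°N, 163.4°E)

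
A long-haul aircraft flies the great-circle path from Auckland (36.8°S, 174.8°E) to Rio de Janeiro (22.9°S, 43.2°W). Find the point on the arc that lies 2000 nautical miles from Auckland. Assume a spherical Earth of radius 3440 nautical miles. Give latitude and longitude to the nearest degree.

≈ 58°S, 146°W

Convert each endpoint to a unit vector on the sphere (x = cos φ cos λ, y = cos φ sin λ, z = sin φ).
The central angle between the endpoints is δ = arccos(p₁·p₂) ≈ 1.926 rad (110.4°). The total great-circle distance is δ·R ≈ 1.926 × 3440 ≈ 6627 nmi, so the target fraction is f = 2000/6627 ≈ 0.302.
Interpolate at f ≈ 0.302 with slerp weights a = sin((1−f)δ)/sin δ ≈ 1.040, b = sin(fδ)/sin δ ≈ 0.586.
p = a·p₁ + b·p₂ ≈ (-0.436, -0.294, -0.851); φ = arcsin(p_z) ≈ -58.29°, λ = atan2(p_y, p_x) ≈ -145.99°.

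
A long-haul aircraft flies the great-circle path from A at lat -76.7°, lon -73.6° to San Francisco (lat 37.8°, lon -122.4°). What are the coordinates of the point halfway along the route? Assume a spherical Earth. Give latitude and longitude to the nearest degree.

≈ lat -21°, lon -112°

Convert each endpoint to a unit vector on the sphere (x = cos φ cos λ, y = cos φ sin λ, z = sin φ).
The central angle between the endpoints is δ = arccos(p₁·p₂) ≈ 2.068 rad (118.5°).
Interpolate at f = 1/2 with slerp weights a = sin((1−f)δ)/sin δ ≈ 0.978, b = sin(fδ)/sin δ ≈ 0.978.
p = a·p₁ + b·p₂ ≈ (-0.350, -0.868, -0.352); φ = arcsin(p_z) ≈ -20.62°, λ = atan2(p_y, p_x) ≈ -111.98°.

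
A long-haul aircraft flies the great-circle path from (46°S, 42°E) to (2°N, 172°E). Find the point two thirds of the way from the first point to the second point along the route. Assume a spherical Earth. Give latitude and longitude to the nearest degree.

≈ (29°S, 146°E)

Convert each endpoint to a unit vector on the sphere (x = cos φ cos λ, y = cos φ sin λ, z = sin φ).
The central angle between the endpoints is δ = arccos(p₁·p₂) ≈ 2.062 rad (118.1°).
Interpolate at f = 2/3 with slerp weights a = sin((1−f)δ)/sin δ ≈ 0.719, b = sin(fδ)/sin δ ≈ 1.112.
p = a·p₁ + b·p₂ ≈ (-0.729, 0.489, -0.479); φ = arcsin(p_z) ≈ -28.59°, λ = atan2(p_y, p_x) ≈ 146.16°.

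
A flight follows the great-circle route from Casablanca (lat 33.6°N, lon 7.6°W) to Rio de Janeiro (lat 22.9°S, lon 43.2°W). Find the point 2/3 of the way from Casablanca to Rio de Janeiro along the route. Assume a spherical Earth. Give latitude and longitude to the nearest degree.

Write both endpoints as unit vectors p₁, p₂ with components (cos φ cos λ, cos φ sin λ, sin φ).
The central angle between the endpoints is δ = arccos(p₁·p₂) ≈ 1.150 rad (65.9°).
Interpolate at f = 2/3 with slerp weights a = sin((1−f)δ)/sin δ ≈ 0.410, b = sin(fδ)/sin δ ≈ 0.760.
p = a·p₁ + b·p₂ ≈ (0.849, -0.524, -0.069); φ = arcsin(p_z) ≈ -3.96°, λ = atan2(p_y, p_x) ≈ -31.71°.

≈ lat 4°S, lon 32°W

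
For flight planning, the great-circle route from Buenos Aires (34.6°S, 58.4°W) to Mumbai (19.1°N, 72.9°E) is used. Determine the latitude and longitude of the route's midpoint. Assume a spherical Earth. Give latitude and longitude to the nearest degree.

Write both endpoints as unit vectors p₁, p₂ with components (cos φ cos λ, cos φ sin λ, sin φ).
The central angle between the endpoints is δ = arccos(p₁·p₂) ≈ 2.345 rad (134.4°).
Interpolate at f = 1/2 with slerp weights a = sin((1−f)δ)/sin δ ≈ 1.289, b = sin(fδ)/sin δ ≈ 1.289.
p = a·p₁ + b·p₂ ≈ (0.914, 0.261, -0.310); φ = arcsin(p_z) ≈ -18.07°, λ = atan2(p_y, p_x) ≈ 15.91°.

≈ 18°S, 16°E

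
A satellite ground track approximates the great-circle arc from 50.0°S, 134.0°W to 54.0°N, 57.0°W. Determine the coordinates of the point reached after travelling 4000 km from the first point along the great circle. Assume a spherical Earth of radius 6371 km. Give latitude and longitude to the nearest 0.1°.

≈ 20.0°S, 108.9°W

Convert each endpoint to a unit vector on the sphere (x = cos φ cos λ, y = cos φ sin λ, z = sin φ).
The central angle between the endpoints is δ = arccos(p₁·p₂) ≈ 2.135 rad (122.3°). The total great-circle distance is δ·R ≈ 2.135 × 6371 ≈ 13602 km, so the target fraction is f = 4000/13602 ≈ 0.294.
Interpolate at f ≈ 0.294 with slerp weights a = sin((1−f)δ)/sin δ ≈ 1.181, b = sin(fδ)/sin δ ≈ 0.695.
p = a·p₁ + b·p₂ ≈ (-0.305, -0.889, -0.342); φ = arcsin(p_z) ≈ -20.02°, λ = atan2(p_y, p_x) ≈ -108.93°.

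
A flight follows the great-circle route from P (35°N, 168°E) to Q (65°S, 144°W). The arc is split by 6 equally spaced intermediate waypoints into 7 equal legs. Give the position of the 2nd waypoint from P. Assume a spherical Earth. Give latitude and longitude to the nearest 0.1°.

Write both endpoints as unit vectors p₁, p₂ with components (cos φ cos λ, cos φ sin λ, sin φ).
The central angle between the endpoints is δ = arccos(p₁·p₂) ≈ 1.863 rad (106.7°).
Interpolate at f = 2/7 with slerp weights a = sin((1−f)δ)/sin δ ≈ 1.014, b = sin(fδ)/sin δ ≈ 0.530.
p = a·p₁ + b·p₂ ≈ (-0.994, 0.041, 0.101); φ = arcsin(p_z) ≈ 5.82°, λ = atan2(p_y, p_x) ≈ 177.63°.

≈ (5.8°N, 177.6°E)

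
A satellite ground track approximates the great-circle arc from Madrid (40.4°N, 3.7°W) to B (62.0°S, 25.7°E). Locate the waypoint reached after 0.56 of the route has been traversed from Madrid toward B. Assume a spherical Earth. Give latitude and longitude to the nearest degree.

≈ (17°S, 9°E)

From cos δ = sin φ₁ sin φ₂ + cos φ₁ cos φ₂ cos Δλ, the central angle is δ ≈ 1.835 rad (105.1°).
Interpolate at f = 0.56 with slerp weights a = sin((1−f)δ)/sin δ ≈ 0.748, b = sin(fδ)/sin δ ≈ 0.887.
p = a·p₁ + b·p₂ ≈ (0.944, 0.144, -0.298); φ = arcsin(p_z) ≈ -17.33°, λ = atan2(p_y, p_x) ≈ 8.66°.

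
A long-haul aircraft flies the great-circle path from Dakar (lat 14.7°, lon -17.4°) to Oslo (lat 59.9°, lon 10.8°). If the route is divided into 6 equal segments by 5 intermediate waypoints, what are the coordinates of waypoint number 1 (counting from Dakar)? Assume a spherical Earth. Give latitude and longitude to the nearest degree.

≈ lat 23°, lon -15°

Write both endpoints as unit vectors p₁, p₂ with components (cos φ cos λ, cos φ sin λ, sin φ).
The central angle between the endpoints is δ = arccos(p₁·p₂) ≈ 0.867 rad (49.7°).
Interpolate at f = 1/6 with slerp weights a = sin((1−f)δ)/sin δ ≈ 0.867, b = sin(fδ)/sin δ ≈ 0.189.
p = a·p₁ + b·p₂ ≈ (0.894, -0.233, 0.384); φ = arcsin(p_z) ≈ 22.55°, λ = atan2(p_y, p_x) ≈ -14.62°.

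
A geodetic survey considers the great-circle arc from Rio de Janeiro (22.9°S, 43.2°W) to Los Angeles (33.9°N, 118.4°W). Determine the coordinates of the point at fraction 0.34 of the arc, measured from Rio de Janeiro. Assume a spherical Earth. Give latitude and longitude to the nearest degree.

≈ 3°S, 68°W

Write both endpoints as unit vectors p₁, p₂ with components (cos φ cos λ, cos φ sin λ, sin φ).
The central angle between the endpoints is δ = arccos(p₁·p₂) ≈ 1.593 rad (91.2°).
Interpolate at f = 0.34 with slerp weights a = sin((1−f)δ)/sin δ ≈ 0.868, b = sin(fδ)/sin δ ≈ 0.516.
p = a·p₁ + b·p₂ ≈ (0.379, -0.924, -0.050); φ = arcsin(p_z) ≈ -2.88°, λ = atan2(p_y, p_x) ≈ -67.67°.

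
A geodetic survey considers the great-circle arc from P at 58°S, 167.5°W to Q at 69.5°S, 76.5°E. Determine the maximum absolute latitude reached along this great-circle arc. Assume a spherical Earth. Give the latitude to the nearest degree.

The great circle lies in the plane with unit normal n̂ = (p₁ × p₂)/|p₁ × p₂|.
Here n̂_z ≈ -0.238; the vertex latitude is φ_max = arccos|n̂_z| ≈ 76.2°.

≈ 76°S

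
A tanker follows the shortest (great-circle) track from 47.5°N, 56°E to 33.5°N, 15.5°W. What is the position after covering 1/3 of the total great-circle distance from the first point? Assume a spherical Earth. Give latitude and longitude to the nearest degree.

≈ 48°N, 29°E

The haversine formula gives a central angle δ ≈ 0.945 rad (54.1°) between the endpoints.
Interpolate at f = 1/3 with slerp weights a = sin((1−f)δ)/sin δ ≈ 0.727, b = sin(fδ)/sin δ ≈ 0.382.
p = a·p₁ + b·p₂ ≈ (0.582, 0.322, 0.747); φ = arcsin(p_z) ≈ 48.32°, λ = atan2(p_y, p_x) ≈ 28.96°.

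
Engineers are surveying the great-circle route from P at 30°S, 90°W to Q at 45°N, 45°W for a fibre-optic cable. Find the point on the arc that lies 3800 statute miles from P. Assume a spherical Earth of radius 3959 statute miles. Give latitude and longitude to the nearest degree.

≈ 19°N, 64°W

The haversine formula gives a central angle δ ≈ 1.491 rad (85.4°) between the endpoints. The total great-circle distance is δ·R ≈ 1.491 × 3959 ≈ 5904 mi, so the target fraction is f = 3800/5904 ≈ 0.644.
Interpolate at f ≈ 0.644 with slerp weights a = sin((1−f)δ)/sin δ ≈ 0.508, b = sin(fδ)/sin δ ≈ 0.822.
p = a·p₁ + b·p₂ ≈ (0.411, -0.851, 0.327); φ = arcsin(p_z) ≈ 19.08°, λ = atan2(p_y, p_x) ≈ -64.23°.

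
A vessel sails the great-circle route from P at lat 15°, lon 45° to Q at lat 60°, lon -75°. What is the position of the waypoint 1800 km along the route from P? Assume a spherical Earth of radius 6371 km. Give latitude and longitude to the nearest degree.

Convert each endpoint to a unit vector on the sphere (x = cos φ cos λ, y = cos φ sin λ, z = sin φ).
The central angle between the endpoints is δ = arccos(p₁·p₂) ≈ 1.588 rad (91.0°). The total great-circle distance is δ·R ≈ 1.588 × 6371 ≈ 10118 km, so the target fraction is f = 1800/10118 ≈ 0.178.
Interpolate at f ≈ 0.178 with slerp weights a = sin((1−f)δ)/sin δ ≈ 0.965, b = sin(fδ)/sin δ ≈ 0.279.
p = a·p₁ + b·p₂ ≈ (0.695, 0.525, 0.491); φ = arcsin(p_z) ≈ 29.42°, λ = atan2(p_y, p_x) ≈ 37.03°.

≈ lat 29°, lon 37°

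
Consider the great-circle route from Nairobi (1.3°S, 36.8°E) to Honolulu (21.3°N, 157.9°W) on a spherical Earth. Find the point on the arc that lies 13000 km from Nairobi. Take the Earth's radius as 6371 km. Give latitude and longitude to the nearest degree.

Convert each endpoint to a unit vector on the sphere (x = cos φ cos λ, y = cos φ sin λ, z = sin φ).
The central angle between the endpoints is δ = arccos(p₁·p₂) ≈ 2.712 rad (155.4°). The total great-circle distance is δ·R ≈ 2.712 × 6371 ≈ 17279 km, so the target fraction is f = 13000/17279 ≈ 0.752.
Interpolate at f ≈ 0.752 with slerp weights a = sin((1−f)δ)/sin δ ≈ 1.495, b = sin(fδ)/sin δ ≈ 2.142.
p = a·p₁ + b·p₂ ≈ (-0.652, 0.144, 0.744); φ = arcsin(p_z) ≈ 48.08°, λ = atan2(p_y, p_x) ≈ 167.52°.

≈ (48°N, 168°E)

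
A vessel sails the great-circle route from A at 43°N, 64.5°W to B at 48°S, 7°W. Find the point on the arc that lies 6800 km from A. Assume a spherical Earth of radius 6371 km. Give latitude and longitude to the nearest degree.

Convert each endpoint to a unit vector on the sphere (x = cos φ cos λ, y = cos φ sin λ, z = sin φ).
The central angle between the endpoints is δ = arccos(p₁·p₂) ≈ 1.817 rad (104.1°). The total great-circle distance is δ·R ≈ 1.817 × 6371 ≈ 11577 km, so the target fraction is f = 6800/11577 ≈ 0.587.
Interpolate at f ≈ 0.587 with slerp weights a = sin((1−f)δ)/sin δ ≈ 0.703, b = sin(fδ)/sin δ ≈ 0.903.
p = a·p₁ + b·p₂ ≈ (0.821, -0.538, -0.192); φ = arcsin(p_z) ≈ -11.07°, λ = atan2(p_y, p_x) ≈ -33.21°.

≈ 11°S, 33°W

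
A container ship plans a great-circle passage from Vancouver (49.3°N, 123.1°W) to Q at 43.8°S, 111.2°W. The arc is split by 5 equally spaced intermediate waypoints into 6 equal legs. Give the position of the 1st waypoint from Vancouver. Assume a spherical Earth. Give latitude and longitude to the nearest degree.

≈ 34°N, 120°W

From cos δ = sin φ₁ sin φ₂ + cos φ₁ cos φ₂ cos Δλ, the central angle is δ ≈ 1.635 rad (93.7°).
Interpolate at f = 1/6 with slerp weights a = sin((1−f)δ)/sin δ ≈ 0.980, b = sin(fδ)/sin δ ≈ 0.270.
p = a·p₁ + b·p₂ ≈ (-0.420, -0.717, 0.557); φ = arcsin(p_z) ≈ 33.82°, λ = atan2(p_y, p_x) ≈ -120.33°.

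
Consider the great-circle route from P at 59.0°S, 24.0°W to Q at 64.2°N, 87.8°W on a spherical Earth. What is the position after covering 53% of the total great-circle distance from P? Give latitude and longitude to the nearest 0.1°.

≈ 6.9°N, 54.0°W

The haversine formula gives a central angle δ ≈ 2.309 rad (132.3°) between the endpoints.
Interpolate at f = 0.53 with slerp weights a = sin((1−f)δ)/sin δ ≈ 1.195, b = sin(fδ)/sin δ ≈ 1.271.
p = a·p₁ + b·p₂ ≈ (0.584, -0.803, 0.120); φ = arcsin(p_z) ≈ 6.88°, λ = atan2(p_y, p_x) ≈ -53.99°.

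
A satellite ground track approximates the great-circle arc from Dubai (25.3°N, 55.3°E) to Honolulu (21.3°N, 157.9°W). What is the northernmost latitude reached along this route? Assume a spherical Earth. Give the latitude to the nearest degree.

The great circle lies in the plane with unit normal n̂ = (p₁ × p₂)/|p₁ × p₂|.
Here n̂_z ≈ +0.552; the vertex latitude is φ_max = arccos|n̂_z| ≈ 56.5°.
Check via Clairaut: cos φ_max = |cos φ₁| · sin C = cos(25.3°)·sin(37.6°) ≈ 0.552, again giving ≈ 56.5°.

≈ 56°N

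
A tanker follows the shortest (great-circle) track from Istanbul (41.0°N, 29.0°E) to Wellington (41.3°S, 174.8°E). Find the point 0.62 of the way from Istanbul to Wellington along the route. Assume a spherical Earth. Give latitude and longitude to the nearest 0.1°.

Convert each endpoint to a unit vector on the sphere (x = cos φ cos λ, y = cos φ sin λ, z = sin φ).
The central angle between the endpoints is δ = arccos(p₁·p₂) ≈ 2.695 rad (154.4°).
Interpolate at f = 0.62 with slerp weights a = sin((1−f)δ)/sin δ ≈ 1.978, b = sin(fδ)/sin δ ≈ 2.304.
p = a·p₁ + b·p₂ ≈ (-0.418, 0.881, -0.223); φ = arcsin(p_z) ≈ -12.88°, λ = atan2(p_y, p_x) ≈ 115.39°.

≈ 12.9°S, 115.4°E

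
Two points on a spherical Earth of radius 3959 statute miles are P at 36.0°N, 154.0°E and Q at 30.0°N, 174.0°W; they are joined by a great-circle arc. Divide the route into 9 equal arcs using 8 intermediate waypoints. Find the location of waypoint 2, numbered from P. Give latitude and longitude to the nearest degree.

From cos δ = sin φ₁ sin φ₂ + cos φ₁ cos φ₂ cos Δλ, the central angle is δ ≈ 0.478 rad (27.4°).
Interpolate at f = 2/9 with slerp weights a = sin((1−f)δ)/sin δ ≈ 0.790, b = sin(fδ)/sin δ ≈ 0.230.
p = a·p₁ + b·p₂ ≈ (-0.773, 0.259, 0.579); φ = arcsin(p_z) ≈ 35.41°, λ = atan2(p_y, p_x) ≈ 161.46°.

≈ 35°N, 161°E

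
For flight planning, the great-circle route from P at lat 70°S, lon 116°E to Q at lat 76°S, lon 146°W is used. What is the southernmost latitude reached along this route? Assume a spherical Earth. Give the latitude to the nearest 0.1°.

≈ 79.2°S

The great circle lies in the plane with unit normal n̂ = (p₁ × p₂)/|p₁ × p₂|.
Here n̂_z ≈ +0.188; the vertex latitude is φ_max = arccos|n̂_z| ≈ 79.2°.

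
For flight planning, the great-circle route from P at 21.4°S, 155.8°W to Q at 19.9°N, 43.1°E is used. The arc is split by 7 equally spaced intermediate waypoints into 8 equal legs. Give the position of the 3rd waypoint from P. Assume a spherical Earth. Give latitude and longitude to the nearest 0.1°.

≈ 11.4°S, 141.2°E

Convert each endpoint to a unit vector on the sphere (x = cos φ cos λ, y = cos φ sin λ, z = sin φ).
The central angle between the endpoints is δ = arccos(p₁·p₂) ≈ 2.832 rad (162.3°).
Interpolate at f = 3/8 with slerp weights a = sin((1−f)δ)/sin δ ≈ 3.217, b = sin(fδ)/sin δ ≈ 2.866.
p = a·p₁ + b·p₂ ≈ (-0.764, 0.614, -0.198); φ = arcsin(p_z) ≈ -11.43°, λ = atan2(p_y, p_x) ≈ 141.23°.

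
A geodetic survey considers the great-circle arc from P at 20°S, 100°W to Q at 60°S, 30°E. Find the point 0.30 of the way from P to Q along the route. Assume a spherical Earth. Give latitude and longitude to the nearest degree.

Write both endpoints as unit vectors p₁, p₂ with components (cos φ cos λ, cos φ sin λ, sin φ).
The central angle between the endpoints is δ = arccos(p₁·p₂) ≈ 1.577 rad (90.3°).
Interpolate at f = 0.30 with slerp weights a = sin((1−f)δ)/sin δ ≈ 0.893, b = sin(fδ)/sin δ ≈ 0.456.
p = a·p₁ + b·p₂ ≈ (0.052, -0.712, -0.700); φ = arcsin(p_z) ≈ -44.42°, λ = atan2(p_y, p_x) ≈ -85.86°.

≈ 44°S, 86°W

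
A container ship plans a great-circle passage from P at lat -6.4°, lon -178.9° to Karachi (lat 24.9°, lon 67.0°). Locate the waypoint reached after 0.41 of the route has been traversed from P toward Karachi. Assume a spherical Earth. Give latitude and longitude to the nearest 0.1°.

≈ lat 13.0°, lon 138.1°

Convert each endpoint to a unit vector on the sphere (x = cos φ cos λ, y = cos φ sin λ, z = sin φ).
The central angle between the endpoints is δ = arccos(p₁·p₂) ≈ 1.999 rad (114.5°).
Interpolate at f = 0.41 with slerp weights a = sin((1−f)δ)/sin δ ≈ 1.016, b = sin(fδ)/sin δ ≈ 0.803.
p = a·p₁ + b·p₂ ≈ (-0.725, 0.651, 0.225); φ = arcsin(p_z) ≈ 13.00°, λ = atan2(p_y, p_x) ≈ 138.06°.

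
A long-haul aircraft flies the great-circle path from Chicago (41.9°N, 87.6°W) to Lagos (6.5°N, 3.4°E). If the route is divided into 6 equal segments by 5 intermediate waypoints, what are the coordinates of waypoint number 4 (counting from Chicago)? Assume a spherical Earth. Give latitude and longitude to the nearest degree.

The haversine formula gives a central angle δ ≈ 1.508 rad (86.4°) between the endpoints.
Interpolate at f = 4/6 with slerp weights a = sin((1−f)δ)/sin δ ≈ 0.483, b = sin(fδ)/sin δ ≈ 0.846.
p = a·p₁ + b·p₂ ≈ (0.854, -0.309, 0.418); φ = arcsin(p_z) ≈ 24.72°, λ = atan2(p_y, p_x) ≈ -19.90°.

≈ 25°N, 20°W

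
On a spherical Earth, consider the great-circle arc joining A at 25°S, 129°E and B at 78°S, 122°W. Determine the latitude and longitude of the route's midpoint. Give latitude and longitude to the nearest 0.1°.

≈ 58.4°S, 142.2°E

Write both endpoints as unit vectors p₁, p₂ with components (cos φ cos λ, cos φ sin λ, sin φ).
The central angle between the endpoints is δ = arccos(p₁·p₂) ≈ 1.211 rad (69.4°).
Interpolate at f = 1/2 with slerp weights a = sin((1−f)δ)/sin δ ≈ 0.608, b = sin(fδ)/sin δ ≈ 0.608.
p = a·p₁ + b·p₂ ≈ (-0.414, 0.321, -0.852); φ = arcsin(p_z) ≈ -58.41°, λ = atan2(p_y, p_x) ≈ 142.19°.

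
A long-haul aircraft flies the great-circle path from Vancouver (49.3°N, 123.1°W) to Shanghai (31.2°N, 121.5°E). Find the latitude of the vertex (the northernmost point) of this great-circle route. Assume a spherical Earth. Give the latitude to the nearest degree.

The great circle lies in the plane with unit normal n̂ = (p₁ × p₂)/|p₁ × p₂|.
Here n̂_z ≈ -0.510; the vertex latitude is φ_max = arccos|n̂_z| ≈ 59.3°.
Check via Clairaut: cos φ_max = |cos φ₁| · sin C = cos(49.3°)·sin(51.4°) ≈ 0.510, again giving ≈ 59.3°.

≈ 59°N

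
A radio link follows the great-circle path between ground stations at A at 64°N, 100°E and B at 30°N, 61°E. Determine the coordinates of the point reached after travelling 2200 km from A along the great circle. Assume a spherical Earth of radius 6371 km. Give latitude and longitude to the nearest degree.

Convert each endpoint to a unit vector on the sphere (x = cos φ cos λ, y = cos φ sin λ, z = sin φ).
The central angle between the endpoints is δ = arccos(p₁·p₂) ≈ 0.731 rad (41.9°). The total great-circle distance is δ·R ≈ 0.731 × 6371 ≈ 4658 km, so the target fraction is f = 2200/4658 ≈ 0.472.
Interpolate at f ≈ 0.472 with slerp weights a = sin((1−f)δ)/sin δ ≈ 0.564, b = sin(fδ)/sin δ ≈ 0.507.
p = a·p₁ + b·p₂ ≈ (0.170, 0.627, 0.760); φ = arcsin(p_z) ≈ 49.47°, λ = atan2(p_y, p_x) ≈ 74.84°.

≈ 49°N, 75°E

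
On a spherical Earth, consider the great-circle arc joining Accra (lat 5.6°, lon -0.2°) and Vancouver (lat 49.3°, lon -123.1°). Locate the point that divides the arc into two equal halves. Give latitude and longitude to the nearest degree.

Write both endpoints as unit vectors p₁, p₂ with components (cos φ cos λ, cos φ sin λ, sin φ).
The central angle between the endpoints is δ = arccos(p₁·p₂) ≈ 1.853 rad (106.2°).
Interpolate at f = 1/2 with slerp weights a = sin((1−f)δ)/sin δ ≈ 0.832, b = sin(fδ)/sin δ ≈ 0.832.
p = a·p₁ + b·p₂ ≈ (0.532, -0.458, 0.712); φ = arcsin(p_z) ≈ 45.43°, λ = atan2(p_y, p_x) ≈ -40.70°.

≈ lat 45°, lon -41°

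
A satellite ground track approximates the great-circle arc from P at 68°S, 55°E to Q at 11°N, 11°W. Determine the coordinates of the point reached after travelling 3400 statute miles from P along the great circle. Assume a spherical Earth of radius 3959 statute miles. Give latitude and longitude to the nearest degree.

Convert each endpoint to a unit vector on the sphere (x = cos φ cos λ, y = cos φ sin λ, z = sin φ).
The central angle between the endpoints is δ = arccos(p₁·p₂) ≈ 1.598 rad (91.6°). The total great-circle distance is δ·R ≈ 1.598 × 3959 ≈ 6327 mi, so the target fraction is f = 3400/6327 ≈ 0.537.
Interpolate at f ≈ 0.537 with slerp weights a = sin((1−f)δ)/sin δ ≈ 0.674, b = sin(fδ)/sin δ ≈ 0.757.
p = a·p₁ + b·p₂ ≈ (0.875, 0.065, -0.480); φ = arcsin(p_z) ≈ -28.72°, λ = atan2(p_y, p_x) ≈ 4.25°.

≈ 29°S, 4°E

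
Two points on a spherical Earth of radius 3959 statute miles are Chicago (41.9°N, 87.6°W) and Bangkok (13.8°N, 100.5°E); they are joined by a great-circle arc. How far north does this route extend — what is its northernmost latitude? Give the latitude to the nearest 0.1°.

The great circle lies in the plane with unit normal n̂ = (p₁ × p₂)/|p₁ × p₂|.
Here n̂_z ≈ -0.123; the vertex latitude is φ_max = arccos|n̂_z| ≈ 83.0°.

≈ 83.0°N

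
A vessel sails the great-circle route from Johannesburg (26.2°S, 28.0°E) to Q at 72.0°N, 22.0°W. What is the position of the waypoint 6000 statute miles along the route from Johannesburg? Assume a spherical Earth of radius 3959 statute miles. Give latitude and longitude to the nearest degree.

From cos δ = sin φ₁ sin φ₂ + cos φ₁ cos φ₂ cos Δλ, the central angle is δ ≈ 1.815 rad (104.0°). The total great-circle distance is δ·R ≈ 1.815 × 3959 ≈ 7185 mi, so the target fraction is f = 6000/7185 ≈ 0.835.
Interpolate at f ≈ 0.835 with slerp weights a = sin((1−f)δ)/sin δ ≈ 0.304, b = sin(fδ)/sin δ ≈ 1.029.
p = a·p₁ + b·p₂ ≈ (0.536, 0.009, 0.844); φ = arcsin(p_z) ≈ 57.61°, λ = atan2(p_y, p_x) ≈ 0.95°.

≈ 58°N, 1°E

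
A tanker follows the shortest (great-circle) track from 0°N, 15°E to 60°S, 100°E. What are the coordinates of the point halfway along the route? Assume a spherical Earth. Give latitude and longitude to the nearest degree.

Write both endpoints as unit vectors p₁, p₂ with components (cos φ cos λ, cos φ sin λ, sin φ).
The central angle between the endpoints is δ = arccos(p₁·p₂) ≈ 1.527 rad (87.5°).
Interpolate at f = 1/2 with slerp weights a = sin((1−f)δ)/sin δ ≈ 0.692, b = sin(fδ)/sin δ ≈ 0.692.
p = a·p₁ + b·p₂ ≈ (0.609, 0.520, -0.599); φ = arcsin(p_z) ≈ -36.83°, λ = atan2(p_y, p_x) ≈ 40.52°.

≈ 37°S, 41°E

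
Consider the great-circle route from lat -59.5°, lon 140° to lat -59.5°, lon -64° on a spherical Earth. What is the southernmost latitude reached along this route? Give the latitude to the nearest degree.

The great circle lies in the plane with unit normal n̂ = (p₁ × p₂)/|p₁ × p₂|.
Here n̂_z ≈ +0.122; the vertex latitude is φ_max = arccos|n̂_z| ≈ 83.0°.

≈ -83°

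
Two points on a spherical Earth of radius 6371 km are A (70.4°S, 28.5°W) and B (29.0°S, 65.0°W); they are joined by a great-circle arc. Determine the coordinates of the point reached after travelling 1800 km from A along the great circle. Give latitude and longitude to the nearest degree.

Write both endpoints as unit vectors p₁, p₂ with components (cos φ cos λ, cos φ sin λ, sin φ).
The central angle between the endpoints is δ = arccos(p₁·p₂) ≈ 0.806 rad (46.2°). The total great-circle distance is δ·R ≈ 0.806 × 6371 ≈ 5133 km, so the target fraction is f = 1800/5133 ≈ 0.351.
Interpolate at f ≈ 0.351 with slerp weights a = sin((1−f)δ)/sin δ ≈ 0.693, b = sin(fδ)/sin δ ≈ 0.386.
p = a·p₁ + b·p₂ ≈ (0.347, -0.417, -0.840); φ = arcsin(p_z) ≈ -57.13°, λ = atan2(p_y, p_x) ≈ -50.25°.

≈ (57°S, 50°W)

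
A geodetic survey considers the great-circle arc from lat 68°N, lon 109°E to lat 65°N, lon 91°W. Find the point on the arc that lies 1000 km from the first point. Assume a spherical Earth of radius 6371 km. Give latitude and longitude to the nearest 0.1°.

Convert each endpoint to a unit vector on the sphere (x = cos φ cos λ, y = cos φ sin λ, z = sin φ).
The central angle between the endpoints is δ = arccos(p₁·p₂) ≈ 0.807 rad (46.2°). The total great-circle distance is δ·R ≈ 0.807 × 6371 ≈ 5142 km, so the target fraction is f = 1000/5142 ≈ 0.194.
Interpolate at f ≈ 0.194 with slerp weights a = sin((1−f)δ)/sin δ ≈ 0.838, b = sin(fδ)/sin δ ≈ 0.216.
p = a·p₁ + b·p₂ ≈ (-0.104, 0.205, 0.973); φ = arcsin(p_z) ≈ 76.70°, λ = atan2(p_y, p_x) ≈ 116.81°.

≈ lat 76.7°N, lon 116.8°E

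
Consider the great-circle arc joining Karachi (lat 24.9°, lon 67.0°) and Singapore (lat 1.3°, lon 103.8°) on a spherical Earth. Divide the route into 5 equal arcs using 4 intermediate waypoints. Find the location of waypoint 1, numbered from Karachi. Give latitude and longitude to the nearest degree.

≈ lat 21°, lon 75°

From cos δ = sin φ₁ sin φ₂ + cos φ₁ cos φ₂ cos Δλ, the central angle is δ ≈ 0.744 rad (42.6°).
Interpolate at f = 1/5 with slerp weights a = sin((1−f)δ)/sin δ ≈ 0.828, b = sin(fδ)/sin δ ≈ 0.219.
p = a·p₁ + b·p₂ ≈ (0.241, 0.904, 0.354); φ = arcsin(p_z) ≈ 20.70°, λ = atan2(p_y, p_x) ≈ 75.06°.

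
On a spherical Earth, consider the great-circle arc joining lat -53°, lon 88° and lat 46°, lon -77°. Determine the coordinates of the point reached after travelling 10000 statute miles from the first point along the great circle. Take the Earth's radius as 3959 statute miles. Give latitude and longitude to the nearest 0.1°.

Convert each endpoint to a unit vector on the sphere (x = cos φ cos λ, y = cos φ sin λ, z = sin φ).
The central angle between the endpoints is δ = arccos(p₁·p₂) ≈ 2.933 rad (168.0°). The total great-circle distance is δ·R ≈ 2.933 × 3959 ≈ 11611 mi, so the target fraction is f = 10000/11611 ≈ 0.861.
Interpolate at f ≈ 0.861 with slerp weights a = sin((1−f)δ)/sin δ ≈ 1.911, b = sin(fδ)/sin δ ≈ 2.787.
p = a·p₁ + b·p₂ ≈ (0.476, -0.738, 0.479); φ = arcsin(p_z) ≈ 28.64°, λ = atan2(p_y, p_x) ≈ -57.18°.

≈ lat 28.6°, lon -57.2°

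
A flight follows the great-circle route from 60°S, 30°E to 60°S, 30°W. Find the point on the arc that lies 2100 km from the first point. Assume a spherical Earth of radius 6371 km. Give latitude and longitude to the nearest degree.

Convert each endpoint to a unit vector on the sphere (x = cos φ cos λ, y = cos φ sin λ, z = sin φ).
The central angle between the endpoints is δ = arccos(p₁·p₂) ≈ 0.505 rad (29.0°). The total great-circle distance is δ·R ≈ 0.505 × 6371 ≈ 3220 km, so the target fraction is f = 2100/3220 ≈ 0.652.
Interpolate at f ≈ 0.652 with slerp weights a = sin((1−f)δ)/sin δ ≈ 0.361, b = sin(fδ)/sin δ ≈ 0.669.
p = a·p₁ + b·p₂ ≈ (0.446, -0.077, -0.892); φ = arcsin(p_z) ≈ -63.10°, λ = atan2(p_y, p_x) ≈ -9.78°.

≈ 63°S, 10°W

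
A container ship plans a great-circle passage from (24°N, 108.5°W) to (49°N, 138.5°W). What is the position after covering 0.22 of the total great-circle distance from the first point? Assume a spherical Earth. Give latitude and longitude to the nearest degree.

≈ (30°N, 114°W)

Convert each endpoint to a unit vector on the sphere (x = cos φ cos λ, y = cos φ sin λ, z = sin φ).
The central angle between the endpoints is δ = arccos(p₁·p₂) ≈ 0.599 rad (34.3°).
Interpolate at f = 0.22 with slerp weights a = sin((1−f)δ)/sin δ ≈ 0.799, b = sin(fδ)/sin δ ≈ 0.233.
p = a·p₁ + b·p₂ ≈ (-0.346, -0.793, 0.501); φ = arcsin(p_z) ≈ 30.05°, λ = atan2(p_y, p_x) ≈ -113.57°.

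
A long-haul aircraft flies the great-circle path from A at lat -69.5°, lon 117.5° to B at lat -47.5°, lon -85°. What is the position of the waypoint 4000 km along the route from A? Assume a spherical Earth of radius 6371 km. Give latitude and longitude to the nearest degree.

Write both endpoints as unit vectors p₁, p₂ with components (cos φ cos λ, cos φ sin λ, sin φ).
The central angle between the endpoints is δ = arccos(p₁·p₂) ≈ 1.079 rad (61.8°). The total great-circle distance is δ·R ≈ 1.079 × 6371 ≈ 6876 km, so the target fraction is f = 4000/6876 ≈ 0.582.
Interpolate at f ≈ 0.582 with slerp weights a = sin((1−f)δ)/sin δ ≈ 0.495, b = sin(fδ)/sin δ ≈ 0.666.
p = a·p₁ + b·p₂ ≈ (-0.041, -0.295, -0.955); φ = arcsin(p_z) ≈ -72.69°, λ = atan2(p_y, p_x) ≈ -97.88°.

≈ lat -73°, lon -98°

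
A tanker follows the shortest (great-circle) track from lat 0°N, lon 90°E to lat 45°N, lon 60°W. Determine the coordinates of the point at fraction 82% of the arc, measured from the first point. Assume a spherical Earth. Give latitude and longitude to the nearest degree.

≈ lat 60°N, lon 31°W

Write both endpoints as unit vectors p₁, p₂ with components (cos φ cos λ, cos φ sin λ, sin φ).
The central angle between the endpoints is δ = arccos(p₁·p₂) ≈ 2.230 rad (127.8°).
Interpolate at f = 0.82 with slerp weights a = sin((1−f)δ)/sin δ ≈ 0.494, b = sin(fδ)/sin δ ≈ 1.223.
p = a·p₁ + b·p₂ ≈ (0.432, -0.255, 0.865); φ = arcsin(p_z) ≈ 59.87°, λ = atan2(p_y, p_x) ≈ -30.51°.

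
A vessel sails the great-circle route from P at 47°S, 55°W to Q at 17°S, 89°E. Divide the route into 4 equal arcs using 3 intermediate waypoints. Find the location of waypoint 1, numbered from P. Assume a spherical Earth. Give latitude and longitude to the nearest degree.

≈ 64°S, 17°W

The haversine formula gives a central angle δ ≈ 1.890 rad (108.3°) between the endpoints.
Interpolate at f = 1/4 with slerp weights a = sin((1−f)δ)/sin δ ≈ 1.041, b = sin(fδ)/sin δ ≈ 0.479.
p = a·p₁ + b·p₂ ≈ (0.415, -0.123, -0.901); φ = arcsin(p_z) ≈ -64.34°, λ = atan2(p_y, p_x) ≈ -16.52°.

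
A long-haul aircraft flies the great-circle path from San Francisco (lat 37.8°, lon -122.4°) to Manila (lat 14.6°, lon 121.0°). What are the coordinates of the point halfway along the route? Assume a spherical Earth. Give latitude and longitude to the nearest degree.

From cos δ = sin φ₁ sin φ₂ + cos φ₁ cos φ₂ cos Δλ, the central angle is δ ≈ 1.760 rad (100.8°).
Interpolate at f = 1/2 with slerp weights a = sin((1−f)δ)/sin δ ≈ 0.785, b = sin(fδ)/sin δ ≈ 0.785.
p = a·p₁ + b·p₂ ≈ (-0.723, 0.127, 0.679); φ = arcsin(p_z) ≈ 42.74°, λ = atan2(p_y, p_x) ≈ 170.01°.

≈ lat 43°, lon 170°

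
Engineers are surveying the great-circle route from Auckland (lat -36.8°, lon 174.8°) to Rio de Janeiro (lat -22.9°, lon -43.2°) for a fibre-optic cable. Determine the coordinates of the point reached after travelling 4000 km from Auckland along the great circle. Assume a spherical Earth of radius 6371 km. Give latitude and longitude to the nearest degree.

Convert each endpoint to a unit vector on the sphere (x = cos φ cos λ, y = cos φ sin λ, z = sin φ).
The central angle between the endpoints is δ = arccos(p₁·p₂) ≈ 1.926 rad (110.4°). The total great-circle distance is δ·R ≈ 1.926 × 6371 ≈ 12273 km, so the target fraction is f = 4000/12273 ≈ 0.326.
Interpolate at f ≈ 0.326 with slerp weights a = sin((1−f)δ)/sin δ ≈ 1.027, b = sin(fδ)/sin δ ≈ 0.627.
p = a·p₁ + b·p₂ ≈ (-0.399, -0.321, -0.859); φ = arcsin(p_z) ≈ -59.24°, λ = atan2(p_y, p_x) ≈ -141.19°.

≈ lat -59°, lon -141°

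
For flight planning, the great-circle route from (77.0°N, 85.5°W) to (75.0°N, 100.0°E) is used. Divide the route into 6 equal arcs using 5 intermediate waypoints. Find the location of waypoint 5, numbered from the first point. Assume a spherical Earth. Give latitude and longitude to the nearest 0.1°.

≈ (79.7°N, 101.2°E)

Write both endpoints as unit vectors p₁, p₂ with components (cos φ cos λ, cos φ sin λ, sin φ).
The central angle between the endpoints is δ = arccos(p₁·p₂) ≈ 0.488 rad (28.0°).
Interpolate at f = 5/6 with slerp weights a = sin((1−f)δ)/sin δ ≈ 0.173, b = sin(fδ)/sin δ ≈ 0.844.
p = a·p₁ + b·p₂ ≈ (-0.035, 0.176, 0.984); φ = arcsin(p_z) ≈ 79.65°, λ = atan2(p_y, p_x) ≈ 101.19°.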